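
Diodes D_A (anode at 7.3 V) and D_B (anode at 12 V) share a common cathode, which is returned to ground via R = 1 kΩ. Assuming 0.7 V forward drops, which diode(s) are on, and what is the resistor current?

Only D_B conducts; I_R ≈ 11 mA

Assume both conduct. Then node N would need to be at both 7.3−0.7 = 6.6 V and 12−0.7 = 11.3 V, which is impossible.
Assume only D_B conducts: V_N = 12 − 0.7 = 11.3 V, so I_R = 11.3/1 = 11.3 mA.
Check D_A: its anode-to-cathode voltage is 7.3 − 11.3 = -4 V < 0.7 V, so it is off. The assumption is consistent.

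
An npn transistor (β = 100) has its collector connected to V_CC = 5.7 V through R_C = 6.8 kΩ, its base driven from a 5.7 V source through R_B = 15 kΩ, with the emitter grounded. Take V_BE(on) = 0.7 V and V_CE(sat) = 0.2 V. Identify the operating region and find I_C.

Assume active: I_B = (5.7 − 0.7)/15 = 0.333 mA, giving I_C = β·I_B = 33.3 mA.
But then V_CE = 5.7 − 33.3×6.8 = -221 V < V_CE(sat) = 0.2 V — impossible in the active region.
So the transistor is saturated. With V_CE = 0.2 V, I_C = (V_CC − 0.2)/R_C = 5.5/6.8 = 0.809 mA.
Check: β·I_B = 33.3 mA > I_C = 0.809 mA, confirming saturation.

saturation; I_C ≈ 0.81 mA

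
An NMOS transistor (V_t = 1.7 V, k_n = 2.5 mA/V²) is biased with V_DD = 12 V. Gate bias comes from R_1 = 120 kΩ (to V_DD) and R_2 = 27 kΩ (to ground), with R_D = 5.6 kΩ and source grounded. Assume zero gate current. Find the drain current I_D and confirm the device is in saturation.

I_D ≈ 0.32 mA

V_G = V_DD·R_2/(R_1+R_2) = 12×27/147 = 2.2 V. With the source grounded, V_GS = V_G = 2.2 V.
Assume saturation: I_D = (k_n/2)(V_GS − V_t)² = (2.5/2)×(2.2 − 1.7)² = 1.25×0.504² = 0.318 mA.
V_DS = V_DD − I_D·R_D = 12 − 0.318×5.6 = 10.2 V.
Saturation requires V_DS ≥ V_GS − V_t = 0.504 V; 10.2 ≥ 0.504 ✓.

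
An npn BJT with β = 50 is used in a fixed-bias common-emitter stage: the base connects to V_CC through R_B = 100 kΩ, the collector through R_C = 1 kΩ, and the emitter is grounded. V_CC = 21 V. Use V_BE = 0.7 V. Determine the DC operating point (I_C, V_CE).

Base loop: V_CC = I_B·R_B + V_BE, so I_B = (21 − 0.7)/100 kΩ = 0.203 mA.
In the active region I_C = β·I_B = 50 × 0.203 = 10.2 mA.
Collector loop: V_CE = V_CC − I_C·R_C = 21 − 10.2×1 = 10.8 V.
Since V_CE = 10.8 V > V_CE(sat) ≈ 0.2 V, the transistor is in the active region as assumed.

I_C ≈ 10 mA, V_CE ≈ 11 V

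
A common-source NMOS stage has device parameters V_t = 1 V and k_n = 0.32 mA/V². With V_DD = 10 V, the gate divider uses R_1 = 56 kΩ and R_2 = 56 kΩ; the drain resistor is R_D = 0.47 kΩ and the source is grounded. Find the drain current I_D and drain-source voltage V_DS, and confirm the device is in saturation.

I_D ≈ 2.6 mA, V_DS ≈ 8.8 V

V_G = V_DD·R_2/(R_1+R_2) = 10×56/112 = 5 V. With the source grounded, V_GS = V_G = 5 V.
Assume saturation: I_D = (k_n/2)(V_GS − V_t)² = (0.32/2)×(5 − 1)² = 0.16×4² = 2.56 mA.
V_DS = V_DD − I_D·R_D = 10 − 2.56×0.47 = 8.8 V.
Saturation requires V_DS ≥ V_GS − V_t = 4 V; 8.8 ≥ 4 ✓.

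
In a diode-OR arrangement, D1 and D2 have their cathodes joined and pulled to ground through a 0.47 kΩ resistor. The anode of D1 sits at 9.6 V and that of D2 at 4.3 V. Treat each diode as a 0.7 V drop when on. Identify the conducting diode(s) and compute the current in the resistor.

Only D1 conducts; I_R ≈ 19 mA

Assume both conduct. Then node N would need to be at both 9.6−0.7 = 8.9 V and 4.3−0.7 = 3.6 V, which is impossible.
Assume only D1 conducts: V_N = 9.6 − 0.7 = 8.9 V, so I_R = 8.9/0.47 = 18.9 mA.
Check D2: its anode-to-cathode voltage is 4.3 − 8.9 = -4.6 V < 0.7 V, so it is off. The assumption is consistent.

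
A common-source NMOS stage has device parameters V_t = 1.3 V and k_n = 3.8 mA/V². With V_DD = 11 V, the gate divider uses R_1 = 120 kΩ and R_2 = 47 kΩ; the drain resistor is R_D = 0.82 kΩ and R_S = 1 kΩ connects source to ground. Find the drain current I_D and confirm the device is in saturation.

V_G = V_DD·R_2/(R_1+R_2) = 11×47/167 = 3.1 V.
Assume saturation: I_D = (k_n/2)(V_GS − V_t)² with V_GS = V_G − I_D·R_S = 3.1 − 1·I_D.
Substituting gives 1.9·I_D² − 7.82·I_D + 6.13 = 0, with roots I_D = 1.05 or 3.07 mA.
The root I_D = 3.07 mA gives V_GS = 0.0297 V ≤ V_t, so take I_D = 1.05 mA.
Then V_GS = 2.04 V and V_DS = V_DD − I_D(R_D+R_S) = 11 − 1.05×1.82 = 9.09 V.
Saturation requires V_DS ≥ V_GS − V_t = 0.744 V; 9.09 ≥ 0.744 ✓.

I_D ≈ 1.1 mA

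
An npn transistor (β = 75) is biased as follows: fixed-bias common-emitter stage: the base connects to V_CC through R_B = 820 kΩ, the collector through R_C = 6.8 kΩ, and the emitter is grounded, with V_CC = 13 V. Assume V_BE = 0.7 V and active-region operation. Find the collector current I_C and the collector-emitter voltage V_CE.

I_C ≈ 1.1 mA, V_CE ≈ 5.4 V

Base loop: V_CC = I_B·R_B + V_BE, so I_B = (13 − 0.7)/820 kΩ = 0.015 mA.
In the active region I_C = β·I_B = 75 × 0.015 = 1.12 mA.
Collector loop: V_CE = V_CC − I_C·R_C = 13 − 1.12×6.8 = 5.35 V.
Since V_CE = 5.35 V > V_CE(sat) ≈ 0.2 V, the transistor is in the active region as assumed.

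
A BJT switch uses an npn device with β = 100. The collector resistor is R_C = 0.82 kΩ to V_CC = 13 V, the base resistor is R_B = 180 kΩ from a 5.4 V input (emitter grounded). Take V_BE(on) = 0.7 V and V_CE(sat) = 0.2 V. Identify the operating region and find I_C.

active; I_C ≈ 2.6 mA

Assume active. Base-emitter loop: I_B = (V_BB − V_BE)/R_B = (5.4 − 0.7)/180 = 0.0261 mA.
I_C = β·I_B = 100×0.0261 = 2.61 mA.
V_CE = V_CC − I_C·R_C = 13 − 2.61×0.82 = 10.9 V > V_CE(sat), so the active-region assumption holds.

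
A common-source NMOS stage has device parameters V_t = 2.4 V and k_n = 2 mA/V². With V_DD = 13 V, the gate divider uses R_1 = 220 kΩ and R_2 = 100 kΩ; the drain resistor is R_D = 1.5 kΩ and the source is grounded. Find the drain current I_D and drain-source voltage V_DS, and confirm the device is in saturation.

V_G = V_DD·R_2/(R_1+R_2) = 13×100/320 = 4.06 V. With the source grounded, V_GS = V_G = 4.06 V.
Assume saturation: I_D = (k_n/2)(V_GS − V_t)² = (2/2)×(4.06 − 2.4)² = 1×1.66² = 2.76 mA.
V_DS = V_DD − I_D·R_D = 13 − 2.76×1.5 = 8.85 V.
Saturation requires V_DS ≥ V_GS − V_t = 1.66 V; 8.85 ≥ 1.66 ✓.

I_D ≈ 2.8 mA, V_DS ≈ 8.9 V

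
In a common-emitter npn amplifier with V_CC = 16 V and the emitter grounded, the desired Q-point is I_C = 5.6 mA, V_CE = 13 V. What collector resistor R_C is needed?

Collector loop: V_CC = I_C·R_C + V_CE.
R_C = (V_CC − V_CE)/I_C = (16 − 13)/5.6 = 0.536 kΩ.

R_C ≈ 0.54 kΩ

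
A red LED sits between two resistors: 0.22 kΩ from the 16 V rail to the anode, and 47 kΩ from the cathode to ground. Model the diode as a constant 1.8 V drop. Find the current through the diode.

I ≈ 0.3 mA

The two resistors are in series with the diode, so KVL gives 16 = I·0.22 + 1.8 + I·47.
I = (16 − 1.8) / (0.22 + 47) kΩ = 14.2 / 47.2 = 0.301 mA.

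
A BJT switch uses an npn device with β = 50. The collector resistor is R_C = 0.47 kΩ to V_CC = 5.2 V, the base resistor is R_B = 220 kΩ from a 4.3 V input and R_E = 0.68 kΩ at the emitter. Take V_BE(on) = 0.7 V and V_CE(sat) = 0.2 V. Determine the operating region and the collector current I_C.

active; I_C ≈ 0.71 mA

Assume active. Base-emitter loop: I_B = (V_BB − V_BE)/(R_B + (β+1)R_E) = (4.3 − 0.7)/(220 + 51×0.68) = 0.0141 mA.
I_C = β·I_B = 50×0.0141 = 0.707 mA.
V_CE = V_CC − I_C·R_C − I_E·R_E = 5.2 − 0.707×0.47 − 0.721×0.68 = 4.38 V > V_CE(sat), so the active-region assumption holds.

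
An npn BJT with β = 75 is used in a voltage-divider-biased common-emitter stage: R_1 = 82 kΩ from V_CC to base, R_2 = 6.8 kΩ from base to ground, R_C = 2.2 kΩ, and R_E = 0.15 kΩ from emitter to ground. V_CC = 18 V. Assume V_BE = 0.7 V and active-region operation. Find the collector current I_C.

I_C ≈ 2.9 mA

Thevenize the base divider: V_Th = V_CC·R_2/(R_1+R_2) = 18×6.8/88.8 = 1.38 V, R_Th = R_1‖R_2 = 6.28 kΩ.
Base-emitter loop: V_Th = I_B·R_Th + V_BE + (β+1)I_B·R_E, so I_B = (1.38 − 0.7) / (6.28 + 76×0.15) = 0.0384 mA.
I_C = β·I_B = 75×0.0384 = 2.88 mA, and I_E = (β+1)I_B = 2.92 mA.
V_CE = V_CC − I_C·R_C − I_E·R_E = 18 − 2.88×2.2 − 2.92×0.15 = 11.2 V.
V_CE = 11.2 V > 0.2 V confirms active-region operation.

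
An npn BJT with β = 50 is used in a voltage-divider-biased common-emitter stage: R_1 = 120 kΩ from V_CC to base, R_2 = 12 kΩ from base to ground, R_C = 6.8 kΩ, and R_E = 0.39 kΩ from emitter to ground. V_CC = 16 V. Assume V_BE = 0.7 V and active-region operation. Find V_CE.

V_CE ≈ 7.2 V

Thevenize the base divider: V_Th = V_CC·R_2/(R_1+R_2) = 16×12/132 = 1.45 V, R_Th = R_1‖R_2 = 10.9 kΩ.
Base-emitter loop: V_Th = I_B·R_Th + V_BE + (β+1)I_B·R_E, so I_B = (1.45 − 0.7) / (10.9 + 51×0.39) = 0.0245 mA.
I_C = β·I_B = 50×0.0245 = 1.22 mA, and I_E = (β+1)I_B = 1.25 mA.
V_CE = V_CC − I_C·R_C − I_E·R_E = 16 − 1.22×6.8 − 1.25×0.39 = 7.18 V.
V_CE = 7.18 V > 0.2 V confirms active-region operation.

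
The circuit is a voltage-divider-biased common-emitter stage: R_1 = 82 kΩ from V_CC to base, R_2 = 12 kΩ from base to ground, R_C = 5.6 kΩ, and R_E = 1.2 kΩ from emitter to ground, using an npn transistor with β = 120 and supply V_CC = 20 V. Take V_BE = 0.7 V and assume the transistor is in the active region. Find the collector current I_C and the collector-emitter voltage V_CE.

Thevenize the base divider: V_Th = V_CC·R_2/(R_1+R_2) = 20×12/94 = 2.55 V, R_Th = R_1‖R_2 = 10.5 kΩ.
Base-emitter loop: V_Th = I_B·R_Th + V_BE + (β+1)I_B·R_E, so I_B = (2.55 − 0.7) / (10.5 + 121×1.2) = 0.0119 mA.
I_C = β·I_B = 120×0.0119 = 1.43 mA, and I_E = (β+1)I_B = 1.44 mA.
V_CE = V_CC − I_C·R_C − I_E·R_E = 20 − 1.43×5.6 − 1.44×1.2 = 10.3 V.
V_CE = 10.3 V > 0.2 V confirms active-region operation.

I_C ≈ 1.4 mA, V_CE ≈ 10 V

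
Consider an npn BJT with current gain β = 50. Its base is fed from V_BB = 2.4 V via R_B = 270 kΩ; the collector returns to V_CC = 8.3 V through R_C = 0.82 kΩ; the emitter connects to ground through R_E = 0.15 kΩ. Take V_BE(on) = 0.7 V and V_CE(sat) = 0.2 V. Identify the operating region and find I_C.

Assume active. Base-emitter loop: I_B = (V_BB − V_BE)/(R_B + (β+1)R_E) = (2.4 − 0.7)/(270 + 51×0.15) = 0.00612 mA.
I_C = β·I_B = 50×0.00612 = 0.306 mA.
V_CE = V_CC − I_C·R_C − I_E·R_E = 8.3 − 0.306×0.82 − 0.312×0.15 = 8 V > V_CE(sat), so the active-region assumption holds.

active; I_C ≈ 0.31 mA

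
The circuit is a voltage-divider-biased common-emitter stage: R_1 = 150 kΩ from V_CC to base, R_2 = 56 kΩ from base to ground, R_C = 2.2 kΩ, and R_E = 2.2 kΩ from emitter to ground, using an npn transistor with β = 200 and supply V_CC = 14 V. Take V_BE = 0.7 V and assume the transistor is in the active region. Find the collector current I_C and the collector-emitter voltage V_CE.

Thevenize the base divider: V_Th = V_CC·R_2/(R_1+R_2) = 14×56/206 = 3.81 V, R_Th = R_1‖R_2 = 40.8 kΩ.
Base-emitter loop: V_Th = I_B·R_Th + V_BE + (β+1)I_B·R_E, so I_B = (3.81 − 0.7) / (40.8 + 201×2.2) = 0.00643 mA.
I_C = β·I_B = 200×0.00643 = 1.29 mA, and I_E = (β+1)I_B = 1.29 mA.
V_CE = V_CC − I_C·R_C − I_E·R_E = 14 − 1.29×2.2 − 1.29×2.2 = 8.33 V.
V_CE = 8.33 V > 0.2 V confirms active-region operation.

I_C ≈ 1.3 mA, V_CE ≈ 8.3 V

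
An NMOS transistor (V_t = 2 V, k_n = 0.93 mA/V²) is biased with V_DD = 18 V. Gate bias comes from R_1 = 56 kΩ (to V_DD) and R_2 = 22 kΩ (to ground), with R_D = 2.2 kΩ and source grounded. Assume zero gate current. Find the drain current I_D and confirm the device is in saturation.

V_G = V_DD·R_2/(R_1+R_2) = 18×22/78 = 5.08 V. With the source grounded, V_GS = V_G = 5.08 V.
Assume saturation: I_D = (k_n/2)(V_GS − V_t)² = (0.93/2)×(5.08 − 2)² = 0.465×3.08² = 4.4 mA.
V_DS = V_DD − I_D·R_D = 18 − 4.4×2.2 = 8.31 V.
Saturation requires V_DS ≥ V_GS − V_t = 3.08 V; 8.31 ≥ 3.08 ✓.

I_D ≈ 4.4 mA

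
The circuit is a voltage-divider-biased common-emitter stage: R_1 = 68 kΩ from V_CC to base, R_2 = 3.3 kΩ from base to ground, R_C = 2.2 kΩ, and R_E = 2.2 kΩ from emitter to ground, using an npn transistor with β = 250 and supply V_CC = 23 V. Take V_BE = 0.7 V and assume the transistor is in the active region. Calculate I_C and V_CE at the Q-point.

I_C ≈ 0.16 mA, V_CE ≈ 22 V

Thevenize the base divider: V_Th = V_CC·R_2/(R_1+R_2) = 23×3.3/71.3 = 1.06 V, R_Th = R_1‖R_2 = 3.15 kΩ.
Base-emitter loop: V_Th = I_B·R_Th + V_BE + (β+1)I_B·R_E, so I_B = (1.06 − 0.7) / (3.15 + 251×2.2) = 0.000656 mA.
I_C = β·I_B = 250×0.000656 = 0.164 mA, and I_E = (β+1)I_B = 0.165 mA.
V_CE = V_CC − I_C·R_C − I_E·R_E = 23 − 0.164×2.2 − 0.165×2.2 = 22.3 V.
V_CE = 22.3 V > 0.2 V confirms active-region operation.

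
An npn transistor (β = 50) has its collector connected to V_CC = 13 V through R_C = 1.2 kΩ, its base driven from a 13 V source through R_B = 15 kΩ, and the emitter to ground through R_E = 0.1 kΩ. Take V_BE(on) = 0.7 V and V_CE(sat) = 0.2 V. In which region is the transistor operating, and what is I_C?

Assume active: I_B = (13 − 0.7)/(15 + 51×0.1) = 0.612 mA, I_C = β·I_B = 30.6 mA.
Then V_CE = 13 − 30.6×1.2 − 31.2×0.1 = -26.8 V < 0.2 V — the active assumption fails.
Re-solve with V_CE = 0.2 V. KCL at the emitter: V_E/R_E = (V_BB−0.7−V_E)/R_B + (V_CC−0.2−V_E)/R_C, giving V_E = 1.05 V.
I_C = (V_CC − 0.2 − V_E)/R_C = (12.8 − 1.05)/1.2 = 9.79 mA.
Check: I_B = (12.3 − 1.05)/15 = 0.75 mA, and β·I_B = 37.5 mA > I_C, confirming saturation.

saturation; I_C ≈ 9.8 mA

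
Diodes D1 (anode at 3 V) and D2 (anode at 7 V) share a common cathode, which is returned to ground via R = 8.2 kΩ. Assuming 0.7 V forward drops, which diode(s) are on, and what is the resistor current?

Only D2 conducts; I_R ≈ 0.77 mA

Assume both conduct. Then node N would need to be at both 3−0.7 = 2.3 V and 7−0.7 = 6.3 V, which is impossible.
Assume only D2 conducts: V_N = 7 − 0.7 = 6.3 V, so I_R = 6.3/8.2 = 0.768 mA.
Check D1: its anode-to-cathode voltage is 3 − 6.3 = -3.3 V < 0.7 V, so it is off. The assumption is consistent.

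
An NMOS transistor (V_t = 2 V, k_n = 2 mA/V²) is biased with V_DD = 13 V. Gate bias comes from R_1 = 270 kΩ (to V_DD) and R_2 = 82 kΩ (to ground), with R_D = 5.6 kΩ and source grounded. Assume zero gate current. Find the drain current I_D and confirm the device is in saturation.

V_G = V_DD·R_2/(R_1+R_2) = 13×82/352 = 3.03 V. With the source grounded, V_GS = V_G = 3.03 V.
Assume saturation: I_D = (k_n/2)(V_GS − V_t)² = (2/2)×(3.03 − 2)² = 1×1.03² = 1.06 mA.
V_DS = V_DD − I_D·R_D = 13 − 1.06×5.6 = 7.08 V.
Saturation requires V_DS ≥ V_GS − V_t = 1.03 V; 7.08 ≥ 1.03 ✓.

I_D ≈ 1.1 mA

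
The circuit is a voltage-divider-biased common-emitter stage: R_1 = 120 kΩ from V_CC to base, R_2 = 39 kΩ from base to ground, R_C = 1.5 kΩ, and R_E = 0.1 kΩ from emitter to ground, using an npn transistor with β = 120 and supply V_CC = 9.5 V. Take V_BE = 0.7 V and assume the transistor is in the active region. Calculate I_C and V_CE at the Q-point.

I_C ≈ 4.7 mA, V_CE ≈ 2 V

Thevenize the base divider: V_Th = V_CC·R_2/(R_1+R_2) = 9.5×39/159 = 2.33 V, R_Th = R_1‖R_2 = 29.4 kΩ.
Base-emitter loop: V_Th = I_B·R_Th + V_BE + (β+1)I_B·R_E, so I_B = (2.33 − 0.7) / (29.4 + 121×0.1) = 0.0392 mA.
I_C = β·I_B = 120×0.0392 = 4.71 mA, and I_E = (β+1)I_B = 4.75 mA.
V_CE = V_CC − I_C·R_C − I_E·R_E = 9.5 − 4.71×1.5 − 4.75×0.1 = 1.96 V.
V_CE = 1.96 V > 0.2 V confirms active-region operation.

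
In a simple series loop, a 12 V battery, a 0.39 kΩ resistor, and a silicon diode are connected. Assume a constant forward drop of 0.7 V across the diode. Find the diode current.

KVL around the loop: 12 = V_D + I·R = 0.7 + I × 0.39 kΩ.
So I = (12 − 0.7) / 0.39 kΩ = 11.3 / 0.39 = 29 mA.

I ≈ 29 mA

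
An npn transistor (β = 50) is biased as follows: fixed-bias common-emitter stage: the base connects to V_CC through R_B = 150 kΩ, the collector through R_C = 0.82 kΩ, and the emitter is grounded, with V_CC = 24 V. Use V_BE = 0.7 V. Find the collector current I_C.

I_C ≈ 7.8 mA

Base loop: V_CC = I_B·R_B + V_BE, so I_B = (24 − 0.7)/150 kΩ = 0.155 mA.
In the active region I_C = β·I_B = 50 × 0.155 = 7.77 mA.
Collector loop: V_CE = V_CC − I_C·R_C = 24 − 7.77×0.82 = 17.6 V.
Since V_CE = 17.6 V > V_CE(sat) ≈ 0.2 V, the transistor is in the active region as assumed.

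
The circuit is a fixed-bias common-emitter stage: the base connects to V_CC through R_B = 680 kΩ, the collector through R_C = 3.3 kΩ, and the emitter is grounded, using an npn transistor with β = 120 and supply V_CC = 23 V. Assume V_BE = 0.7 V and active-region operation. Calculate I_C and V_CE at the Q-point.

I_C ≈ 3.9 mA, V_CE ≈ 10 V

Base loop: V_CC = I_B·R_B + V_BE, so I_B = (23 − 0.7)/680 kΩ = 0.0328 mA.
In the active region I_C = β·I_B = 120 × 0.0328 = 3.94 mA.
Collector loop: V_CE = V_CC − I_C·R_C = 23 − 3.94×3.3 = 10 V.
Since V_CE = 10 V > V_CE(sat) ≈ 0.2 V, the transistor is in the active region as assumed.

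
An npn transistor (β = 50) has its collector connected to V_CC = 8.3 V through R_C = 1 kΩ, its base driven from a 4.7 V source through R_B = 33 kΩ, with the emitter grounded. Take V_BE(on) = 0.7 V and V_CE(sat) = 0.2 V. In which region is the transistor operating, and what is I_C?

Assume active. Base-emitter loop: I_B = (V_BB − V_BE)/R_B = (4.7 − 0.7)/33 = 0.121 mA.
I_C = β·I_B = 50×0.121 = 6.06 mA.
V_CE = V_CC − I_C·R_C = 8.3 − 6.06×1 = 2.24 V > V_CE(sat), so the active-region assumption holds.

active; I_C ≈ 6.1 mA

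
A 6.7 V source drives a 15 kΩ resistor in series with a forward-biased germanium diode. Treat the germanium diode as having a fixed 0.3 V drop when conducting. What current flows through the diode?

I ≈ 0.43 mA

KVL around the loop: 6.7 = V_D + I·R = 0.3 + I × 15 kΩ.
So I = (6.7 − 0.3) / 15 kΩ = 6.4 / 15 = 0.427 mA.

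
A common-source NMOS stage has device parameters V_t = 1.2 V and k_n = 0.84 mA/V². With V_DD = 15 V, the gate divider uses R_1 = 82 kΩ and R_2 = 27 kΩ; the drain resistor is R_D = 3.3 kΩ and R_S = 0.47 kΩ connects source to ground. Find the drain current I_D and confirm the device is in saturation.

V_G = V_DD·R_2/(R_1+R_2) = 15×27/109 = 3.72 V.
Assume saturation: I_D = (k_n/2)(V_GS − V_t)² with V_GS = V_G − I_D·R_S = 3.72 − 0.47·I_D.
Substituting gives 0.0928·I_D² − 1.99·I_D + 2.66 = 0, with roots I_D = 1.43 or 20.1 mA.
The root I_D = 20.1 mA gives V_GS = -5.71 V ≤ V_t, so take I_D = 1.43 mA.
Then V_GS = 3.04 V and V_DS = V_DD − I_D(R_D+R_S) = 15 − 1.43×3.77 = 9.61 V.
Saturation requires V_DS ≥ V_GS − V_t = 1.84 V; 9.61 ≥ 1.84 ✓.

I_D ≈ 1.4 mA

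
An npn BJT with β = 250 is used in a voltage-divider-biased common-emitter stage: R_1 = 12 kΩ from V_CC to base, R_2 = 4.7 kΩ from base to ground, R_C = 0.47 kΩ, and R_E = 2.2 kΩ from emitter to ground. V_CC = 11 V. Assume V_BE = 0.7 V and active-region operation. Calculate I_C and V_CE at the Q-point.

Thevenize the base divider: V_Th = V_CC·R_2/(R_1+R_2) = 11×4.7/16.7 = 3.1 V, R_Th = R_1‖R_2 = 3.38 kΩ.
Base-emitter loop: V_Th = I_B·R_Th + V_BE + (β+1)I_B·R_E, so I_B = (3.1 − 0.7) / (3.38 + 251×2.2) = 0.00431 mA.
I_C = β·I_B = 250×0.00431 = 1.08 mA, and I_E = (β+1)I_B = 1.08 mA.
V_CE = V_CC − I_C·R_C − I_E·R_E = 11 − 1.08×0.47 − 1.08×2.2 = 8.11 V.
V_CE = 8.11 V > 0.2 V confirms active-region operation.

I_C ≈ 1.1 mA, V_CE ≈ 8.1 V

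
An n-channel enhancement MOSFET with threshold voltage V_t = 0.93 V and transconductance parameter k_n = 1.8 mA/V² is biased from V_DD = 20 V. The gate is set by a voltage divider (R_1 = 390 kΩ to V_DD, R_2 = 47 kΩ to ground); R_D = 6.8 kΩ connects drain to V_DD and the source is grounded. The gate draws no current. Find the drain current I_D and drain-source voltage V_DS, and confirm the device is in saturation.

I_D ≈ 1.3 mA, V_DS ≈ 11 V

V_G = V_DD·R_2/(R_1+R_2) = 20×47/437 = 2.15 V. With the source grounded, V_GS = V_G = 2.15 V.
Assume saturation: I_D = (k_n/2)(V_GS − V_t)² = (1.8/2)×(2.15 − 0.93)² = 0.9×1.22² = 1.34 mA.
V_DS = V_DD − I_D·R_D = 20 − 1.34×6.8 = 10.9 V.
Saturation requires V_DS ≥ V_GS − V_t = 1.22 V; 10.9 ≥ 1.22 ✓.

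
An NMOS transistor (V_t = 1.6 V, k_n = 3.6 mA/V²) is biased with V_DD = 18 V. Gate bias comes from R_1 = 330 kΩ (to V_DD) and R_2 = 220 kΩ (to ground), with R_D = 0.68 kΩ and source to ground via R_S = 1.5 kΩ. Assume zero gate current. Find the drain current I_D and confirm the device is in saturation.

I_D ≈ 2.9 mA

V_G = V_DD·R_2/(R_1+R_2) = 18×220/550 = 7.2 V.
Assume saturation: I_D = (k_n/2)(V_GS − V_t)² with V_GS = V_G − I_D·R_S = 7.2 − 1.5·I_D.
Substituting gives 4.05·I_D² − 31.2·I_D + 56.4 = 0, with roots I_D = 2.89 or 4.82 mA.
The root I_D = 4.82 mA gives V_GS = -0.0372 V ≤ V_t, so take I_D = 2.89 mA.
Then V_GS = 2.87 V and V_DS = V_DD − I_D(R_D+R_S) = 18 − 2.89×2.18 = 11.7 V.
Saturation requires V_DS ≥ V_GS − V_t = 1.27 V; 11.7 ≥ 1.27 ✓.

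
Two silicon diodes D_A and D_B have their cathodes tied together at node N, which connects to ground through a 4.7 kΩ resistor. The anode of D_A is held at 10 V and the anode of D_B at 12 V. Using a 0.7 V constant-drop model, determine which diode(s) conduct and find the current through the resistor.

Only D_B conducts; I_R ≈ 2.4 mA

Assume both conduct. Then node N would need to be at both 10−0.7 = 9.3 V and 12−0.7 = 11.3 V, which is impossible.
Assume only D_B conducts: V_N = 12 − 0.7 = 11.3 V, so I_R = 11.3/4.7 = 2.4 mA.
Check D_A: its anode-to-cathode voltage is 10 − 11.3 = -1.3 V < 0.7 V, so it is off. The assumption is consistent.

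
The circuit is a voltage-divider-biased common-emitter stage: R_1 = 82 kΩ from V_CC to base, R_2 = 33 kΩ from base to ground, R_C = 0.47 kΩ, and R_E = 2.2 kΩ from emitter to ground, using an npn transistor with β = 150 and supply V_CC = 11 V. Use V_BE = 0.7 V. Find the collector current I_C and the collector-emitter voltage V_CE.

Thevenize the base divider: V_Th = V_CC·R_2/(R_1+R_2) = 11×33/115 = 3.16 V, R_Th = R_1‖R_2 = 23.5 kΩ.
Base-emitter loop: V_Th = I_B·R_Th + V_BE + (β+1)I_B·R_E, so I_B = (3.16 − 0.7) / (23.5 + 151×2.2) = 0.00691 mA.
I_C = β·I_B = 150×0.00691 = 1.04 mA, and I_E = (β+1)I_B = 1.04 mA.
V_CE = V_CC − I_C·R_C − I_E·R_E = 11 − 1.04×0.47 − 1.04×2.2 = 8.22 V.
V_CE = 8.22 V > 0.2 V confirms active-region operation.

I_C ≈ 1 mA, V_CE ≈ 8.2 V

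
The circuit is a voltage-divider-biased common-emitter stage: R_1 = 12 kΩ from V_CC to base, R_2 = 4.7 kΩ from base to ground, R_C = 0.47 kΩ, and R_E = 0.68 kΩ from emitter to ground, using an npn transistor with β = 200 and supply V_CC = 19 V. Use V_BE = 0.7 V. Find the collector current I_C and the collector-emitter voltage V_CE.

I_C ≈ 6.6 mA, V_CE ≈ 11 V

Thevenize the base divider: V_Th = V_CC·R_2/(R_1+R_2) = 19×4.7/16.7 = 5.35 V, R_Th = R_1‖R_2 = 3.38 kΩ.
Base-emitter loop: V_Th = I_B·R_Th + V_BE + (β+1)I_B·R_E, so I_B = (5.35 − 0.7) / (3.38 + 201×0.68) = 0.0332 mA.
I_C = β·I_B = 200×0.0332 = 6.64 mA, and I_E = (β+1)I_B = 6.67 mA.
V_CE = V_CC − I_C·R_C − I_E·R_E = 19 − 6.64×0.47 − 6.67×0.68 = 11.3 V.
V_CE = 11.3 V > 0.2 V confirms active-region operation.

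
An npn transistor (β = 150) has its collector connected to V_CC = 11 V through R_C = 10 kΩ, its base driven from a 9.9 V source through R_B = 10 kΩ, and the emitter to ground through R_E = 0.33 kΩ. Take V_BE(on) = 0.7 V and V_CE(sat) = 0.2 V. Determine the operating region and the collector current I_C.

Assume active: I_B = (9.9 − 0.7)/(10 + 151×0.33) = 0.154 mA, I_C = β·I_B = 23.1 mA.
Then V_CE = 11 − 23.1×10 − 23.2×0.33 = -227 V < 0.2 V — the active assumption fails.
Re-solve with V_CE = 0.2 V. KCL at the emitter: V_E/R_E = (V_BB−0.7−V_E)/R_B + (V_CC−0.2−V_E)/R_C, giving V_E = 0.619 V.
I_C = (V_CC − 0.2 − V_E)/R_C = (10.8 − 0.619)/10 = 1.02 mA.
Check: I_B = (9.2 − 0.619)/10 = 0.858 mA, and β·I_B = 129 mA > I_C, confirming saturation.

saturation; I_C ≈ 1 mA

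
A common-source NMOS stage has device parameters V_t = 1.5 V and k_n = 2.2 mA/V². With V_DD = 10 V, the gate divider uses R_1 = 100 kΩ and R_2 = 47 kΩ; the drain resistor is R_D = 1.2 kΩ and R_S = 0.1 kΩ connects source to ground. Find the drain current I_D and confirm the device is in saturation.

V_G = V_DD·R_2/(R_1+R_2) = 10×47/147 = 3.2 V.
Assume saturation: I_D = (k_n/2)(V_GS − V_t)² with V_GS = V_G − I_D·R_S = 3.2 − 0.1·I_D.
Substituting gives 0.011·I_D² − 1.37·I_D + 3.17 = 0, with roots I_D = 2.35 or 123 mA.
The root I_D = 123 mA gives V_GS = -9.05 V ≤ V_t, so take I_D = 2.35 mA.
Then V_GS = 2.96 V and V_DS = V_DD − I_D(R_D+R_S) = 10 − 2.35×1.3 = 6.94 V.
Saturation requires V_DS ≥ V_GS − V_t = 1.46 V; 6.94 ≥ 1.46 ✓.

I_D ≈ 2.4 mA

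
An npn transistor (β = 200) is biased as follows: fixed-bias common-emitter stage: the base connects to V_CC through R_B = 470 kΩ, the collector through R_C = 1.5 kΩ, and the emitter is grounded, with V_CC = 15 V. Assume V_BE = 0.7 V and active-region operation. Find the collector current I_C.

I_C ≈ 6.1 mA

Base loop: V_CC = I_B·R_B + V_BE, so I_B = (15 − 0.7)/470 kΩ = 0.0304 mA.
In the active region I_C = β·I_B = 200 × 0.0304 = 6.09 mA.
Collector loop: V_CE = V_CC − I_C·R_C = 15 − 6.09×1.5 = 5.87 V.
Since V_CE = 5.87 V > V_CE(sat) ≈ 0.2 V, the transistor is in the active region as assumed.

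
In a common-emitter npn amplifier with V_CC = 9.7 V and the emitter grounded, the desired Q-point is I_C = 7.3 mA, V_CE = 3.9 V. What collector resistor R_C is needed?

R_C ≈ 0.79 kΩ

Collector loop: V_CC = I_C·R_C + V_CE.
R_C = (V_CC − V_CE)/I_C = (9.7 − 3.9)/7.3 = 0.795 kΩ.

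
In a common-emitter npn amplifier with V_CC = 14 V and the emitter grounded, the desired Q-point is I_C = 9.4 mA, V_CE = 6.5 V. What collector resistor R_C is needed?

R_C ≈ 0.8 kΩ

Collector loop: V_CC = I_C·R_C + V_CE.
R_C = (V_CC − V_CE)/I_C = (14 − 6.5)/9.4 = 0.798 kΩ.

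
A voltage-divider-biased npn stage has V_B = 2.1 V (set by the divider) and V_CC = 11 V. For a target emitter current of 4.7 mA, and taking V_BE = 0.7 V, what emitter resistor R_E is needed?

R_E ≈ 0.3 kΩ

V_E = V_B − V_BE = 2.1 − 0.7 = 1.4 V.
R_E = V_E / I_E = 1.4 / 4.7 = 0.298 kΩ.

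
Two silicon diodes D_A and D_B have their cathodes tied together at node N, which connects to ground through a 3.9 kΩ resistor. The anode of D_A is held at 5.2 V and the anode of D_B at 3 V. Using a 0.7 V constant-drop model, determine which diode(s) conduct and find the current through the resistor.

Only D_A conducts; I_R ≈ 1.2 mA

Assume both conduct. Then node N would need to be at both 5.2−0.7 = 4.5 V and 3−0.7 = 2.3 V, which is impossible.
Assume only D_A conducts: V_N = 5.2 − 0.7 = 4.5 V, so I_R = 4.5/3.9 = 1.15 mA.
Check D_B: its anode-to-cathode voltage is 3 − 4.5 = -1.5 V < 0.7 V, so it is off. The assumption is consistent.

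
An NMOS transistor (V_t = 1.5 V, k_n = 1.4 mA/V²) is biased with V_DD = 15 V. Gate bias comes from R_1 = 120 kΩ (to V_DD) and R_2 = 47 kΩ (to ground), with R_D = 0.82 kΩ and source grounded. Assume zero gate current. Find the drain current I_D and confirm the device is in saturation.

I_D ≈ 5.2 mA

V_G = V_DD·R_2/(R_1+R_2) = 15×47/167 = 4.22 V. With the source grounded, V_GS = V_G = 4.22 V.
Assume saturation: I_D = (k_n/2)(V_GS − V_t)² = (1.4/2)×(4.22 − 1.5)² = 0.7×2.72² = 5.18 mA.
V_DS = V_DD − I_D·R_D = 15 − 5.18×0.82 = 10.7 V.
Saturation requires V_DS ≥ V_GS − V_t = 2.72 V; 10.7 ≥ 2.72 ✓.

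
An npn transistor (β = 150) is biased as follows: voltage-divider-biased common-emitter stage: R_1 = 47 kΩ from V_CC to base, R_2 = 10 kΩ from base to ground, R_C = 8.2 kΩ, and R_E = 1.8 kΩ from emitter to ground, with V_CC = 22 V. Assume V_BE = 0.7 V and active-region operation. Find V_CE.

V_CE ≈ 5.1 V

Thevenize the base divider: V_Th = V_CC·R_2/(R_1+R_2) = 22×10/57 = 3.86 V, R_Th = R_1‖R_2 = 8.25 kΩ.
Base-emitter loop: V_Th = I_B·R_Th + V_BE + (β+1)I_B·R_E, so I_B = (3.86 − 0.7) / (8.25 + 151×1.8) = 0.0113 mA.
I_C = β·I_B = 150×0.0113 = 1.69 mA, and I_E = (β+1)I_B = 1.7 mA.
V_CE = V_CC − I_C·R_C − I_E·R_E = 22 − 1.69×8.2 − 1.7×1.8 = 5.06 V.
V_CE = 5.06 V > 0.2 V confirms active-region operation.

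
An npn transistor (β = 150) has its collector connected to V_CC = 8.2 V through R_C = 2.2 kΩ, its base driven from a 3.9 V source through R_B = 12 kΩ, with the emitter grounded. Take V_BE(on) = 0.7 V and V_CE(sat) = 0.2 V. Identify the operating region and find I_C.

saturation; I_C ≈ 3.6 mA

Assume active: I_B = (3.9 − 0.7)/12 = 0.267 mA, giving I_C = β·I_B = 40 mA.
But then V_CE = 8.2 − 40×2.2 = -79.8 V < V_CE(sat) = 0.2 V — impossible in the active region.
So the transistor is saturated. With V_CE = 0.2 V, I_C = (V_CC − 0.2)/R_C = 8/2.2 = 3.64 mA.
Check: β·I_B = 40 mA > I_C = 3.64 mA, confirming saturation.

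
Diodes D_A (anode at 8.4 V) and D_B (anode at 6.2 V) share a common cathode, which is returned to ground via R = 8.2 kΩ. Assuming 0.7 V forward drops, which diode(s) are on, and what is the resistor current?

Assume both conduct. Then node N would need to be at both 8.4−0.7 = 7.7 V and 6.2−0.7 = 5.5 V, which is impossible.
Assume only D_A conducts: V_N = 8.4 − 0.7 = 7.7 V, so I_R = 7.7/8.2 = 0.939 mA.
Check D_B: its anode-to-cathode voltage is 6.2 − 7.7 = -1.5 V < 0.7 V, so it is off. The assumption is consistent.

Only D_A conducts; I_R ≈ 0.94 mA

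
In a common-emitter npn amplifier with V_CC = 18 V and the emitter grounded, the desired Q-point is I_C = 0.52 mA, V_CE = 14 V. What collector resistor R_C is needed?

Collector loop: V_CC = I_C·R_C + V_CE.
R_C = (V_CC − V_CE)/I_C = (18 − 14)/0.52 = 7.69 kΩ.

R_C ≈ 7.7 kΩ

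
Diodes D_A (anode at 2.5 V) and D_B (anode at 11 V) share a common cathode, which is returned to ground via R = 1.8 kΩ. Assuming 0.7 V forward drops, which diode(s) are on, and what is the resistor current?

Only D_B conducts; I_R ≈ 5.7 mA

Assume both conduct. Then node N would need to be at both 2.5−0.7 = 1.8 V and 11−0.7 = 10.3 V, which is impossible.
Assume only D_B conducts: V_N = 11 − 0.7 = 10.3 V, so I_R = 10.3/1.8 = 5.72 mA.
Check D_A: its anode-to-cathode voltage is 2.5 − 10.3 = -7.8 V < 0.7 V, so it is off. The assumption is consistent.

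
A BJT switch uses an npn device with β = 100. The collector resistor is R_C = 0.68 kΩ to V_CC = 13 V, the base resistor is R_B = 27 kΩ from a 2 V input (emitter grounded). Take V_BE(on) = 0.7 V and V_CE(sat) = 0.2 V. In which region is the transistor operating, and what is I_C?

Assume active. Base-emitter loop: I_B = (V_BB − V_BE)/R_B = (2 − 0.7)/27 = 0.0481 mA.
I_C = β·I_B = 100×0.0481 = 4.81 mA.
V_CE = V_CC − I_C·R_C = 13 − 4.81×0.68 = 9.73 V > V_CE(sat), so the active-region assumption holds.

active; I_C ≈ 4.8 mA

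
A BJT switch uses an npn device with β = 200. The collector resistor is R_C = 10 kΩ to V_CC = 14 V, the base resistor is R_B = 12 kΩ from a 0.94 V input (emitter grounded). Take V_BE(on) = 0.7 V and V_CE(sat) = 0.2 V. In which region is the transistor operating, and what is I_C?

Assume active: I_B = (0.94 − 0.7)/12 = 0.02 mA, giving I_C = β·I_B = 4 mA.
But then V_CE = 14 − 4×10 = -26 V < V_CE(sat) = 0.2 V — impossible in the active region.
So the transistor is saturated. With V_CE = 0.2 V, I_C = (V_CC − 0.2)/R_C = 13.8/10 = 1.38 mA.
Check: β·I_B = 4 mA > I_C = 1.38 mA, confirming saturation.

saturation; I_C ≈ 1.4 mA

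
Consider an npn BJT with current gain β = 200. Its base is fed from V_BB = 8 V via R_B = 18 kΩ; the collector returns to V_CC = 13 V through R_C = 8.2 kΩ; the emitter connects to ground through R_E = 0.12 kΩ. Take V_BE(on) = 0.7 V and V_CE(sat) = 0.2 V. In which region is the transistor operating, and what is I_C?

Assume active: I_B = (8 − 0.7)/(18 + 201×0.12) = 0.173 mA, I_C = β·I_B = 34.7 mA.
Then V_CE = 13 − 34.7×8.2 − 34.8×0.12 = -275 V < 0.2 V — the active assumption fails.
Re-solve with V_CE = 0.2 V. KCL at the emitter: V_E/R_E = (V_BB−0.7−V_E)/R_B + (V_CC−0.2−V_E)/R_C, giving V_E = 0.231 V.
I_C = (V_CC − 0.2 − V_E)/R_C = (12.8 − 0.231)/8.2 = 1.53 mA.
Check: I_B = (7.3 − 0.231)/18 = 0.393 mA, and β·I_B = 78.5 mA > I_C, confirming saturation.

saturation; I_C ≈ 1.5 mA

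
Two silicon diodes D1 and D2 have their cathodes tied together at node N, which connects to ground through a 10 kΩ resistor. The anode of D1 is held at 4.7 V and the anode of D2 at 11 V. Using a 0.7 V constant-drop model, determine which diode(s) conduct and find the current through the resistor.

Only D2 conducts; I_R ≈ 1 mA

Assume both conduct. Then node N would need to be at both 4.7−0.7 = 4 V and 11−0.7 = 10.3 V, which is impossible.
Assume only D2 conducts: V_N = 11 − 0.7 = 10.3 V, so I_R = 10.3/10 = 1.03 mA.
Check D1: its anode-to-cathode voltage is 4.7 − 10.3 = -5.6 V < 0.7 V, so it is off. The assumption is consistent.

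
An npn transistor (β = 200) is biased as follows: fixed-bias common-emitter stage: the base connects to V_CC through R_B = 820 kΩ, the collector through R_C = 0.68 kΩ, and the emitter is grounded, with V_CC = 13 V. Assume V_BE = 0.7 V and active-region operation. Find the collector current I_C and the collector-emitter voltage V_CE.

Base loop: V_CC = I_B·R_B + V_BE, so I_B = (13 − 0.7)/820 kΩ = 0.015 mA.
In the active region I_C = β·I_B = 200 × 0.015 = 3 mA.
Collector loop: V_CE = V_CC − I_C·R_C = 13 − 3×0.68 = 11 V.
Since V_CE = 11 V > V_CE(sat) ≈ 0.2 V, the transistor is in the active region as assumed.

I_C ≈ 3 mA, V_CE ≈ 11 V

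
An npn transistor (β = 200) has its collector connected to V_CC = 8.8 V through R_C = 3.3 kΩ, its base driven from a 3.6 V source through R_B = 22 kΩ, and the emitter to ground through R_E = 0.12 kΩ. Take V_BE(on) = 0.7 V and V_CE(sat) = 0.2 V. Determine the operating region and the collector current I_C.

Assume active: I_B = (3.6 − 0.7)/(22 + 201×0.12) = 0.0629 mA, I_C = β·I_B = 12.6 mA.
Then V_CE = 8.8 − 12.6×3.3 − 12.6×0.12 = -34.2 V < 0.2 V — the active assumption fails.
Re-solve with V_CE = 0.2 V. KCL at the emitter: V_E/R_E = (V_BB−0.7−V_E)/R_B + (V_CC−0.2−V_E)/R_C, giving V_E = 0.315 V.
I_C = (V_CC − 0.2 − V_E)/R_C = (8.6 − 0.315)/3.3 = 2.51 mA.
Check: I_B = (2.9 − 0.315)/22 = 0.117 mA, and β·I_B = 23.5 mA > I_C, confirming saturation.

saturation; I_C ≈ 2.5 mA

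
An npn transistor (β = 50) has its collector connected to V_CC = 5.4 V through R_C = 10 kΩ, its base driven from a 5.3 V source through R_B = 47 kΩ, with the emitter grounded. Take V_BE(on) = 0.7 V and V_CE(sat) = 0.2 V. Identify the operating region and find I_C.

Assume active: I_B = (5.3 − 0.7)/47 = 0.0979 mA, giving I_C = β·I_B = 4.89 mA.
But then V_CE = 5.4 − 4.89×10 = -43.5 V < V_CE(sat) = 0.2 V — impossible in the active region.
So the transistor is saturated. With V_CE = 0.2 V, I_C = (V_CC − 0.2)/R_C = 5.2/10 = 0.52 mA.
Check: β·I_B = 4.89 mA > I_C = 0.52 mA, confirming saturation.

saturation; I_C ≈ 0.52 mA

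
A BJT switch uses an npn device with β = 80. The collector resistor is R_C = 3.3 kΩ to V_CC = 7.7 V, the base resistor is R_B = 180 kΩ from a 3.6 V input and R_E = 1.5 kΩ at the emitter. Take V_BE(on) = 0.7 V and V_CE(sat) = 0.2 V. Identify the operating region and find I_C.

active; I_C ≈ 0.77 mA

Assume active. Base-emitter loop: I_B = (V_BB − V_BE)/(R_B + (β+1)R_E) = (3.6 − 0.7)/(180 + 81×1.5) = 0.00962 mA.
I_C = β·I_B = 80×0.00962 = 0.769 mA.
V_CE = V_CC − I_C·R_C − I_E·R_E = 7.7 − 0.769×3.3 − 0.779×1.5 = 3.99 V > V_CE(sat), so the active-region assumption holds.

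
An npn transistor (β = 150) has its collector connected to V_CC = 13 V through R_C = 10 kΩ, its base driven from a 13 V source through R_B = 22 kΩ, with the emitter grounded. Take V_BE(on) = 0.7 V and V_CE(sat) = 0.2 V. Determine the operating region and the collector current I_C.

Assume active: I_B = (13 − 0.7)/22 = 0.559 mA, giving I_C = β·I_B = 83.9 mA.
But then V_CE = 13 − 83.9×10 = -826 V < V_CE(sat) = 0.2 V — impossible in the active region.
So the transistor is saturated. With V_CE = 0.2 V, I_C = (V_CC − 0.2)/R_C = 12.8/10 = 1.28 mA.
Check: β·I_B = 83.9 mA > I_C = 1.28 mA, confirming saturation.

saturation; I_C ≈ 1.3 mA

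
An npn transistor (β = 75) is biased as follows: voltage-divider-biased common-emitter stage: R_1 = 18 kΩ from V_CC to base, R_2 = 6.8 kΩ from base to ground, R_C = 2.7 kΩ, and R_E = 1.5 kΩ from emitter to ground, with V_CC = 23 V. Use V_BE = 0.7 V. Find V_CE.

V_CE ≈ 8.1 V

Thevenize the base divider: V_Th = V_CC·R_2/(R_1+R_2) = 23×6.8/24.8 = 6.31 V, R_Th = R_1‖R_2 = 4.94 kΩ.
Base-emitter loop: V_Th = I_B·R_Th + V_BE + (β+1)I_B·R_E, so I_B = (6.31 − 0.7) / (4.94 + 76×1.5) = 0.0471 mA.
I_C = β·I_B = 75×0.0471 = 3.54 mA, and I_E = (β+1)I_B = 3.58 mA.
V_CE = V_CC − I_C·R_C − I_E·R_E = 23 − 3.54×2.7 − 3.58×1.5 = 8.08 V.
V_CE = 8.08 V > 0.2 V confirms active-region operation.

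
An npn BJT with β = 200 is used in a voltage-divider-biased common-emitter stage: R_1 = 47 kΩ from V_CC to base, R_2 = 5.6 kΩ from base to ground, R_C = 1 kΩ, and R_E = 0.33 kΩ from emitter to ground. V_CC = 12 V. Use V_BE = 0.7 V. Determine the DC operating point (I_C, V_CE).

Thevenize the base divider: V_Th = V_CC·R_2/(R_1+R_2) = 12×5.6/52.6 = 1.28 V, R_Th = R_1‖R_2 = 5 kΩ.
Base-emitter loop: V_Th = I_B·R_Th + V_BE + (β+1)I_B·R_E, so I_B = (1.28 − 0.7) / (5 + 201×0.33) = 0.0081 mA.
I_C = β·I_B = 200×0.0081 = 1.62 mA, and I_E = (β+1)I_B = 1.63 mA.
V_CE = V_CC − I_C·R_C − I_E·R_E = 12 − 1.62×1 − 1.63×0.33 = 9.84 V.
V_CE = 9.84 V > 0.2 V confirms active-region operation.

I_C ≈ 1.6 mA, V_CE ≈ 9.8 V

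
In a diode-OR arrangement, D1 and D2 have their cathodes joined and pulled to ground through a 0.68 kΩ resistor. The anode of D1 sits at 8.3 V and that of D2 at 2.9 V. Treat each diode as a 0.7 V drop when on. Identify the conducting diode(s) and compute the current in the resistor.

Only D1 conducts; I_R ≈ 11 mA

Assume both conduct. Then node N would need to be at both 8.3−0.7 = 7.6 V and 2.9−0.7 = 2.2 V, which is impossible.
Assume only D1 conducts: V_N = 8.3 − 0.7 = 7.6 V, so I_R = 7.6/0.68 = 11.2 mA.
Check D2: its anode-to-cathode voltage is 2.9 − 7.6 = -4.7 V < 0.7 V, so it is off. The assumption is consistent.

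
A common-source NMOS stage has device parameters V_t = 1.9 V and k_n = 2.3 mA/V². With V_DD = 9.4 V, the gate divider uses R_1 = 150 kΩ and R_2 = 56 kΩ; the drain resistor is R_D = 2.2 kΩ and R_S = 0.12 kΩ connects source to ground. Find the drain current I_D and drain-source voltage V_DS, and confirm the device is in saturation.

I_D ≈ 0.42 mA, V_DS ≈ 8.4 V

V_G = V_DD·R_2/(R_1+R_2) = 9.4×56/206 = 2.56 V.
Assume saturation: I_D = (k_n/2)(V_GS − V_t)² with V_GS = V_G − I_D·R_S = 2.56 − 0.12·I_D.
Substituting gives 0.0166·I_D² − 1.18·I_D + 0.494 = 0, with roots I_D = 0.421 or 70.9 mA.
The root I_D = 70.9 mA gives V_GS = -5.95 V ≤ V_t, so take I_D = 0.421 mA.
Then V_GS = 2.5 V and V_DS = V_DD − I_D(R_D+R_S) = 9.4 − 0.421×2.32 = 8.42 V.
Saturation requires V_DS ≥ V_GS − V_t = 0.605 V; 8.42 ≥ 0.605 ✓.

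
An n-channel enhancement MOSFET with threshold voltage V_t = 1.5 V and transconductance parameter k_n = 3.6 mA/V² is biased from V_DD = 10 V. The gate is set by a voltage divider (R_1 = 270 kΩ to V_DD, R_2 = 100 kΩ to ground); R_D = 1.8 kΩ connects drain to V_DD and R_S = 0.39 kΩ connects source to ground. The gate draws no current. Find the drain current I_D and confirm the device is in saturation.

V_G = V_DD·R_2/(R_1+R_2) = 10×100/370 = 2.7 V.
Assume saturation: I_D = (k_n/2)(V_GS − V_t)² with V_GS = V_G − I_D·R_S = 2.7 − 0.39·I_D.
Substituting gives 0.274·I_D² − 2.69·I_D + 2.6 = 0, with roots I_D = 1.09 or 8.73 mA.
The root I_D = 8.73 mA gives V_GS = -0.702 V ≤ V_t, so take I_D = 1.09 mA.
Then V_GS = 2.28 V and V_DS = V_DD − I_D(R_D+R_S) = 10 − 1.09×2.19 = 7.61 V.
Saturation requires V_DS ≥ V_GS − V_t = 0.778 V; 7.61 ≥ 0.778 ✓.

I_D ≈ 1.1 mA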